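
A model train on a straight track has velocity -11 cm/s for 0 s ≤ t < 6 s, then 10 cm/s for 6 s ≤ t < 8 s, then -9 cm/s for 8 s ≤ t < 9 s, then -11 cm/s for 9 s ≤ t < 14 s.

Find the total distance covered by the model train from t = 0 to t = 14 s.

Total distance travelled is ∫|v| dt — sum the magnitudes of each area piece.
0–6 s: |-11| × 6 = 66 cm
6–8 s: |10| × 2 = 20 cm
8–9 s: |-9| × 1 = 9 cm
9–14 s: |-11| × 5 = 55 cm
Total distance = 150 cm

150 cm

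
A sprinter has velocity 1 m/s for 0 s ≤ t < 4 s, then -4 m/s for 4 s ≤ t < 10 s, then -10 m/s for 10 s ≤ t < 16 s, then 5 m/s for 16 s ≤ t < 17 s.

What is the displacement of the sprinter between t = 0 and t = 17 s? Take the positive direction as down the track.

Displacement is the signed area under the v-t curve.
0–4 s: 1 × 4 = 4 m
4–10 s: -4 × 6 = -24 m
10–16 s: -10 × 6 = -60 m
16–17 s: 5 × 1 = 5 m
Net displacement = -75 m

-75 m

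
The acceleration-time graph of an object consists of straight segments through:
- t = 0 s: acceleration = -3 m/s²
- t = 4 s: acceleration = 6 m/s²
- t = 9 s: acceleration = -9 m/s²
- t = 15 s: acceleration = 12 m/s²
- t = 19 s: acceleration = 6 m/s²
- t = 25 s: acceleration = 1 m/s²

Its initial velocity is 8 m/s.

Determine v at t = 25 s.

72.5 m/s

Δv equals the area under the a-t graph; then v = v₀ + Δv.
0–4 s: ½(-3 + 6)(4) = 6 m/s
4–9 s: ½(6 + -9)(5) = -7.5 m/s
9–15 s: ½(-9 + 12)(6) = 9 m/s
15–19 s: ½(12 + 6)(4) = 36 m/s
19–25 s: ½(6 + 1)(6) = 21 m/s
Δv = 64.5 m/s, so v(25) = 8 + (64.5) = 72.5 m/s.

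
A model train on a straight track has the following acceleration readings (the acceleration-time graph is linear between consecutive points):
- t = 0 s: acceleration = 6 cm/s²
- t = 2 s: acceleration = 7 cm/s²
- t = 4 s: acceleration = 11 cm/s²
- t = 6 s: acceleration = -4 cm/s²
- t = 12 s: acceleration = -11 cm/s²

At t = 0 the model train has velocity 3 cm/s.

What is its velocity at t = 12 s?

-4 cm/s

Δv equals the area under the a-t graph; then v = v₀ + Δv.
0–2 s: ½(6 + 7)(2) = 13 cm/s
2–4 s: ½(7 + 11)(2) = 18 cm/s
4–6 s: ½(11 + -4)(2) = 7 cm/s
6–12 s: ½(-4 + -11)(6) = -45 cm/s
Δv = -7 cm/s, so v(12) = 3 + (-7) = -4 cm/s.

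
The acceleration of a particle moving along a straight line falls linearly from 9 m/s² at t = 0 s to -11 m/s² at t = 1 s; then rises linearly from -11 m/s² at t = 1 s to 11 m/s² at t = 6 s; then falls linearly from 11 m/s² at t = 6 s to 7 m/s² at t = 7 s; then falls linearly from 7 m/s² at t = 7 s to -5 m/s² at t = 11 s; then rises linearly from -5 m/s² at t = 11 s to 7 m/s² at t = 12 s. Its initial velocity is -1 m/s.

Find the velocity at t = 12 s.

Δv equals the area under the a-t graph; then v = v₀ + Δv.
0–1 s: ½(9 + -11)(1) = -1 m/s
1–6 s: ½(-11 + 11)(5) = 0 m/s
6–7 s: ½(11 + 7)(1) = 9 m/s
7–11 s: ½(7 + -5)(4) = 4 m/s
11–12 s: ½(-5 + 7)(1) = 1 m/s
Δv = 13 m/s, so v(12) = -1 + (13) = 12 m/s.

12 m/s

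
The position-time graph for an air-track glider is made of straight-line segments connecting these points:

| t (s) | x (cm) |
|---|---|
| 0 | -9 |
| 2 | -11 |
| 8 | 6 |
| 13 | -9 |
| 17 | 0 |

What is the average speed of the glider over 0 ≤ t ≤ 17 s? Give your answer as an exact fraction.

43/17 cm/s

Average speed = (total path length)/(elapsed time); on a piecewise-linear x-t graph the path length is Σ|Δx|.
0–2 s: |Δx| = |-11 − -9| = 2 cm
2–8 s: |Δx| = |6 − -11| = 17 cm
8–13 s: |Δx| = |-9 − 6| = 15 cm
13–17 s: |Δx| = |0 − -9| = 9 cm
Total path = 43 cm; average speed = 43/17 = 43/17 cm/s.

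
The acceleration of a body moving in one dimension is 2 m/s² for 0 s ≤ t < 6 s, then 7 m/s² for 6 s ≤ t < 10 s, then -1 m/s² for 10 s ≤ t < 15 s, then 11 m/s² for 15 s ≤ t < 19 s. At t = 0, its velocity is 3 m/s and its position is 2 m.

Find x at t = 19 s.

614.5 m

On each constant-a segment, Δv = aΔt and Δx = v₀Δt + ½aΔt²; chain segment to segment.
0–6 s: v starts 3 m/s; Δx = 3·6 + ½·2·6² = 54 m; v ends 15 m/s.
6–10 s: v starts 15 m/s; Δx = 15·4 + ½·7·4² = 116 m; v ends 43 m/s.
10–15 s: v starts 43 m/s; Δx = 43·5 + ½·-1·5² = 202.5 m; v ends 38 m/s.
15–19 s: v starts 38 m/s; Δx = 38·4 + ½·11·4² = 240 m; v ends 82 m/s.
x(19) = 2 + Σ Δx = 614.5 m.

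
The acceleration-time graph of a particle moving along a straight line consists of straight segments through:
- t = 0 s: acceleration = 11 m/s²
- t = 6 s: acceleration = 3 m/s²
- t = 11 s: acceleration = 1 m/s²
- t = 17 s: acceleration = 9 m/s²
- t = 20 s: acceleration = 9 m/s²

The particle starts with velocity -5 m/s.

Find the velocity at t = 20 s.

104 m/s

Δv equals the area under the a-t graph; then v = v₀ + Δv.
0–6 s: ½(11 + 3)(6) = 42 m/s
6–11 s: ½(3 + 1)(5) = 10 m/s
11–17 s: ½(1 + 9)(6) = 30 m/s
17–20 s: 9 × 3 = 27 m/s
Δv = 109 m/s, so v(20) = -5 + (109) = 104 m/s.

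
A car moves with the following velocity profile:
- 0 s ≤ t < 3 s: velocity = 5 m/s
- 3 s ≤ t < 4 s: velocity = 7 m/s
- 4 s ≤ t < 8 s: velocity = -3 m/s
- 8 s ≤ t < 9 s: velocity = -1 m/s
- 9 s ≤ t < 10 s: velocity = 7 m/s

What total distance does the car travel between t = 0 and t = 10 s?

Total distance travelled is ∫|v| dt — sum the magnitudes of each area piece.
0–3 s: |5| × 3 = 15 m
3–4 s: |7| × 1 = 7 m
4–8 s: |-3| × 4 = 12 m
8–9 s: |-1| × 1 = 1 m
9–10 s: |7| × 1 = 7 m
Total distance = 42 m

42 m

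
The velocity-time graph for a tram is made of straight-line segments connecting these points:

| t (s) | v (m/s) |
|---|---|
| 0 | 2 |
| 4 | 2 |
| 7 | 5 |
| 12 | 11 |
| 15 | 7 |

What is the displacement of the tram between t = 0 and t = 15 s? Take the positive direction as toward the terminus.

85.5 m

Net displacement equals the area under the velocity-time graph (areas below the axis count negative).
0–4 s: 2 × 4 = 8 m
4–7 s: ½(2 + 5)(3) = 10.5 m
7–12 s: ½(5 + 11)(5) = 40 m
12–15 s: ½(11 + 7)(3) = 27 m
Net displacement = 85.5 m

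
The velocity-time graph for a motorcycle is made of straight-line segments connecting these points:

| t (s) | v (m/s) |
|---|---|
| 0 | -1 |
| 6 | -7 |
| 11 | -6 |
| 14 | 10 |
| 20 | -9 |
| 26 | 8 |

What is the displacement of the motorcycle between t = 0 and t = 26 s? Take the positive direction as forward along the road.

-50.5 m

Displacement is the signed area under the v-t curve.
0–6 s: ½(-1 + -7)(6) = -24 m
6–11 s: ½(-7 + -6)(5) = -32.5 m
11–14 s: ½(-6 + 10)(3) = 6 m
14–20 s: ½(10 + -9)(6) = 3 m
20–26 s: ½(-9 + 8)(6) = -3 m
Net displacement = -50.5 m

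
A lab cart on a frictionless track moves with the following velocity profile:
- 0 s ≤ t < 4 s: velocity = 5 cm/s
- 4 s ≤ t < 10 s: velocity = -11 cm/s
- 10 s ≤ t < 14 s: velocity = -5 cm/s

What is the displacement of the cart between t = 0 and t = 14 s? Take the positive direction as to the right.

Net displacement equals the area under the velocity-time graph (areas below the axis count negative).
0–4 s: 5 × 4 = 20 cm
4–10 s: -11 × 6 = -66 cm
10–14 s: -5 × 4 = -20 cm
Net displacement = -66 cm

-66 cm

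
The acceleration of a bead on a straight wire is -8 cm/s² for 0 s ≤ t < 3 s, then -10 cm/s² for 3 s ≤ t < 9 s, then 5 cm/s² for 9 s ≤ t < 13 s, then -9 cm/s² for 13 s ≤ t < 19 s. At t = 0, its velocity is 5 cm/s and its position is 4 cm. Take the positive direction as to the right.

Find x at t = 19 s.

-1103 cm

On each constant-a segment, Δv = aΔt and Δx = v₀Δt + ½aΔt²; chain segment to segment.
0–3 s: v starts 5 cm/s; Δx = 5·3 + ½·-8·3² = -21 cm; v ends -19 cm/s.
3–9 s: v starts -19 cm/s; Δx = -19·6 + ½·-10·6² = -294 cm; v ends -79 cm/s.
9–13 s: v starts -79 cm/s; Δx = -79·4 + ½·5·4² = -276 cm; v ends -59 cm/s.
13–19 s: v starts -59 cm/s; Δx = -59·6 + ½·-9·6² = -516 cm; v ends -113 cm/s.
x(19) = 4 + Σ Δx = -1103 cm.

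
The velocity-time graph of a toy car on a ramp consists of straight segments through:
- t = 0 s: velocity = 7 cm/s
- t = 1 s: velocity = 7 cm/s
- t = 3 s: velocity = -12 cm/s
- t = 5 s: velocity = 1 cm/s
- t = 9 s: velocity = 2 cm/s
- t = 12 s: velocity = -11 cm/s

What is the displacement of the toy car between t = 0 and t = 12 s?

Net displacement equals the area under the velocity-time graph (areas below the axis count negative).
0–1 s: 7 × 1 = 7 cm
1–3 s: ½(7 + -12)(2) = -5 cm
3–5 s: ½(-12 + 1)(2) = -11 cm
5–9 s: ½(1 + 2)(4) = 6 cm
9–12 s: ½(2 + -11)(3) = -13.5 cm
Net displacement = -16.5 cm

-16.5 cm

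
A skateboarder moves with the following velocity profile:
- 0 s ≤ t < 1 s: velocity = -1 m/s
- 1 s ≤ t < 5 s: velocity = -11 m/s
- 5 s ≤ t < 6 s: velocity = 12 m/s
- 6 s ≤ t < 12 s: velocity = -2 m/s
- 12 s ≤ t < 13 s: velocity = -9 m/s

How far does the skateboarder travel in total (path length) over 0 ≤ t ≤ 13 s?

Total distance travelled is ∫|v| dt — sum the magnitudes of each area piece.
0–1 s: |-1| × 1 = 1 m
1–5 s: |-11| × 4 = 44 m
5–6 s: |12| × 1 = 12 m
6–12 s: |-2| × 6 = 12 m
12–13 s: |-9| × 1 = 9 m
Total distance = 78 m

78 m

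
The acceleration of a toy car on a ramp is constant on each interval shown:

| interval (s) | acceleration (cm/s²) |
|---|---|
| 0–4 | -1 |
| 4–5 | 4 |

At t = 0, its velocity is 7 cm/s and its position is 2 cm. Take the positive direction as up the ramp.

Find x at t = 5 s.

27 cm

On each constant-a segment, Δv = aΔt and Δx = v₀Δt + ½aΔt²; chain segment to segment.
0–4 s: v starts 7 cm/s; Δx = 7·4 + ½·-1·4² = 20 cm; v ends 3 cm/s.
4–5 s: v starts 3 cm/s; Δx = 3·1 + ½·4·1² = 5 cm; v ends 7 cm/s.
x(5) = 2 + Σ Δx = 27 cm.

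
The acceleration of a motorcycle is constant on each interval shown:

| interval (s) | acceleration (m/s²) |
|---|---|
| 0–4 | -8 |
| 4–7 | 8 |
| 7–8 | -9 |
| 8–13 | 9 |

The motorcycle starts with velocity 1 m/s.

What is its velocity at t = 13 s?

Δv equals the area under the a-t graph; then v = v₀ + Δv.
0–4 s: -8 × 4 = -32 m/s
4–7 s: 8 × 3 = 24 m/s
7–8 s: -9 × 1 = -9 m/s
8–13 s: 9 × 5 = 45 m/s
Δv = 28 m/s, so v(13) = 1 + (28) = 29 m/s.

29 m/s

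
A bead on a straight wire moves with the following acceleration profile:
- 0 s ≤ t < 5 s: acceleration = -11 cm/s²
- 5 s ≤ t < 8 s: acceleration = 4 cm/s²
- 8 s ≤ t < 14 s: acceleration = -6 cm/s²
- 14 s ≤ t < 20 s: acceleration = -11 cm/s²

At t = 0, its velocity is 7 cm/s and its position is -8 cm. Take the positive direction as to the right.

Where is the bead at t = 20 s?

On each constant-a segment, Δv = aΔt and Δx = v₀Δt + ½aΔt²; chain segment to segment.
0–5 s: v starts 7 cm/s; Δx = 7·5 + ½·-11·5² = -102.5 cm; v ends -48 cm/s.
5–8 s: v starts -48 cm/s; Δx = -48·3 + ½·4·3² = -126 cm; v ends -36 cm/s.
8–14 s: v starts -36 cm/s; Δx = -36·6 + ½·-6·6² = -324 cm; v ends -72 cm/s.
14–20 s: v starts -72 cm/s; Δx = -72·6 + ½·-11·6² = -630 cm; v ends -138 cm/s.
x(20) = -8 + Σ Δx = -1190.5 cm.

-1190.5 cm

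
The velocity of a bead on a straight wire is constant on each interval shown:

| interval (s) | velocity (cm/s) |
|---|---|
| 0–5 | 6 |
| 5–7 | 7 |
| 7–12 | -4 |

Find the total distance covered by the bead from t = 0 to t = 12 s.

Total distance travelled is ∫|v| dt — sum the magnitudes of each area piece.
0–5 s: |6| × 5 = 30 cm
5–7 s: |7| × 2 = 14 cm
7–12 s: |-4| × 5 = 20 cm
Total distance = 64 cm

64 cm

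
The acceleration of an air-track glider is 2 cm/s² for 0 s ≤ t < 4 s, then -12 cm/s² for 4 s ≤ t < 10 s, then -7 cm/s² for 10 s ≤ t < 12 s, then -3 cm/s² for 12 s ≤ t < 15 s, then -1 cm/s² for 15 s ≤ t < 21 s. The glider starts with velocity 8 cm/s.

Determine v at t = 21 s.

-85 cm/s

Δv equals the area under the a-t graph; then v = v₀ + Δv.
0–4 s: 2 × 4 = 8 cm/s
4–10 s: -12 × 6 = -72 cm/s
10–12 s: -7 × 2 = -14 cm/s
12–15 s: -3 × 3 = -9 cm/s
15–21 s: -1 × 6 = -6 cm/s
Δv = -93 cm/s, so v(21) = 8 + (-93) = -85 cm/s.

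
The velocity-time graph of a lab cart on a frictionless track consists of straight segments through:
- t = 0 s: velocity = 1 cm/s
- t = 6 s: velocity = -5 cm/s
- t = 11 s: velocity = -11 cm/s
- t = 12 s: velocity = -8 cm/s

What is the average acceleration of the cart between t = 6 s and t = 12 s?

Average acceleration = Δv/Δt = (-8 − -5)/(12 − 6) = -0.5 cm/s².

-0.5 cm/s²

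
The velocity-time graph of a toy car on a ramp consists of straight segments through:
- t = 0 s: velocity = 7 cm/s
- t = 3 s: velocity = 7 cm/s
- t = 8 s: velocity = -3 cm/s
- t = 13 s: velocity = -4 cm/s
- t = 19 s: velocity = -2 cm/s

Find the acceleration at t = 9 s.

-0.2 cm/s²

Acceleration is the slope of the v-t graph on 8–13 s: (-4 − -3)/(13 − 8) = -0.2 cm/s².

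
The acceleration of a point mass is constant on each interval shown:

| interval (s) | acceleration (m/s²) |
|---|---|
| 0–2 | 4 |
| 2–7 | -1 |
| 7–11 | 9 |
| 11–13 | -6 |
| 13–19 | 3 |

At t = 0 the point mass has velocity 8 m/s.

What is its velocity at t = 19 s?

53 m/s

Δv equals the area under the a-t graph; then v = v₀ + Δv.
0–2 s: 4 × 2 = 8 m/s
2–7 s: -1 × 5 = -5 m/s
7–11 s: 9 × 4 = 36 m/s
11–13 s: -6 × 2 = -12 m/s
13–19 s: 3 × 6 = 18 m/s
Δv = 45 m/s, so v(19) = 8 + (45) = 53 m/s.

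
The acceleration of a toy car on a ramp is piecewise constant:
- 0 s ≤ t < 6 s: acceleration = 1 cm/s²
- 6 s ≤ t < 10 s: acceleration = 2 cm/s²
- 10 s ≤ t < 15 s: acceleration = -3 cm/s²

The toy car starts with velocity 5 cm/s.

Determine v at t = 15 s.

4 cm/s

Δv equals the area under the a-t graph; then v = v₀ + Δv.
0–6 s: 1 × 6 = 6 cm/s
6–10 s: 2 × 4 = 8 cm/s
10–15 s: -3 × 5 = -15 cm/s
Δv = -1 cm/s, so v(15) = 5 + (-1) = 4 cm/s.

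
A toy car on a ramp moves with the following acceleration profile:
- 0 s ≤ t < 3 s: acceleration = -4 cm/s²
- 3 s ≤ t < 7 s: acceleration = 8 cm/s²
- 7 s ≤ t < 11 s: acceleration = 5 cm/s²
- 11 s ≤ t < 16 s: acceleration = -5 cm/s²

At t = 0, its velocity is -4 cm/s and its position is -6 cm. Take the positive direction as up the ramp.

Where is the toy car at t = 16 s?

On each constant-a segment, Δv = aΔt and Δx = v₀Δt + ½aΔt²; chain segment to segment.
0–3 s: v starts -4 cm/s; Δx = -4·3 + ½·-4·3² = -30 cm; v ends -16 cm/s.
3–7 s: v starts -16 cm/s; Δx = -16·4 + ½·8·4² = 0 cm; v ends 16 cm/s.
7–11 s: v starts 16 cm/s; Δx = 16·4 + ½·5·4² = 104 cm; v ends 36 cm/s.
11–16 s: v starts 36 cm/s; Δx = 36·5 + ½·-5·5² = 117.5 cm; v ends 11 cm/s.
x(16) = -6 + Σ Δx = 185.5 cm.

185.5 cm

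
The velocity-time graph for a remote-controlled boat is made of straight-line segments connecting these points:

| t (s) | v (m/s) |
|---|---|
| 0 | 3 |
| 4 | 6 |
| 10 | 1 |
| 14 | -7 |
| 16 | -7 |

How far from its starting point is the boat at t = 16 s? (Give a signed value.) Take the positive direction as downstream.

13 m

Net displacement equals the area under the velocity-time graph (areas below the axis count negative).
0–4 s: ½(3 + 6)(4) = 18 m
4–10 s: ½(6 + 1)(6) = 21 m
10–14 s: ½(1 + -7)(4) = -12 m
14–16 s: -7 × 2 = -14 m
Net displacement = 13 m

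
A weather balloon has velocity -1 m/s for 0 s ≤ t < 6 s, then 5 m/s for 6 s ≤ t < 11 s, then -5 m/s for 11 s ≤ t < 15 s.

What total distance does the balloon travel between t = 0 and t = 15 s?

51 m

Distance (not displacement) is the total path length: add the absolute areas under v-t.
0–6 s: |-1| × 6 = 6 m
6–11 s: |5| × 5 = 25 m
11–15 s: |-5| × 4 = 20 m
Total distance = 51 m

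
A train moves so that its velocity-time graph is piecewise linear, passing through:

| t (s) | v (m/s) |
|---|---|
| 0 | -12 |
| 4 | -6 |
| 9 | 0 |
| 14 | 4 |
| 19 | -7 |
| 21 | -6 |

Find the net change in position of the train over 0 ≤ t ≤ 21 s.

-61.5 m

Displacement is the signed area under the v-t curve.
0–4 s: ½(-12 + -6)(4) = -36 m
4–9 s: ½(-6 + 0)(5) = -15 m
9–14 s: ½(0 + 4)(5) = 10 m
14–19 s: ½(4 + -7)(5) = -7.5 m
19–21 s: ½(-7 + -6)(2) = -13 m
Net displacement = -61.5 m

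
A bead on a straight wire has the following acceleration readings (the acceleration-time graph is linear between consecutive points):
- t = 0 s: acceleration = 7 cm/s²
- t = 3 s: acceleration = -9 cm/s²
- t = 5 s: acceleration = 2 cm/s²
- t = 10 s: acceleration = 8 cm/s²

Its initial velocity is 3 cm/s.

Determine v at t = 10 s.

18 cm/s

Δv equals the area under the a-t graph; then v = v₀ + Δv.
0–3 s: ½(7 + -9)(3) = -3 cm/s
3–5 s: ½(-9 + 2)(2) = -7 cm/s
5–10 s: ½(2 + 8)(5) = 25 cm/s
Δv = 15 cm/s, so v(10) = 3 + (15) = 18 cm/s.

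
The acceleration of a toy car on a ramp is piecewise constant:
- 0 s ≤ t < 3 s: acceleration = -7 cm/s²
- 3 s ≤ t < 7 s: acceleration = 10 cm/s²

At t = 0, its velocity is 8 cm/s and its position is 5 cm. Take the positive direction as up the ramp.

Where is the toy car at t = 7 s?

25.5 cm

On each constant-a segment, Δv = aΔt and Δx = v₀Δt + ½aΔt²; chain segment to segment.
0–3 s: v starts 8 cm/s; Δx = 8·3 + ½·-7·3² = -7.5 cm; v ends -13 cm/s.
3–7 s: v starts -13 cm/s; Δx = -13·4 + ½·10·4² = 28 cm; v ends 27 cm/s.
x(7) = 5 + Σ Δx = 25.5 cm.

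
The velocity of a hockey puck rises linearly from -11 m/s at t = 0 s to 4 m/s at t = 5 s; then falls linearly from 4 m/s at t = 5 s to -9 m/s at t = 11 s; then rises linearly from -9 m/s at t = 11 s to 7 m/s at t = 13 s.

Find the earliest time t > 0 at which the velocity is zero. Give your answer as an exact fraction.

v changes sign on 0–5 s (from -11 to 4); the graph is linear there, so v = 0 at t = 0 + (11)·(5 − 0)/(4 − -11) = 11/3 s.

t = 11/3 s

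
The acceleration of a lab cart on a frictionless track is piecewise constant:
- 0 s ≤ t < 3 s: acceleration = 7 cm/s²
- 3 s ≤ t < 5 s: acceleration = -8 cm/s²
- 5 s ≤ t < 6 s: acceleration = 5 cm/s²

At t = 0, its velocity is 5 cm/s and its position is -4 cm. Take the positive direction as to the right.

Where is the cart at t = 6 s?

On each constant-a segment, Δv = aΔt and Δx = v₀Δt + ½aΔt²; chain segment to segment.
0–3 s: v starts 5 cm/s; Δx = 5·3 + ½·7·3² = 46.5 cm; v ends 26 cm/s.
3–5 s: v starts 26 cm/s; Δx = 26·2 + ½·-8·2² = 36 cm; v ends 10 cm/s.
5–6 s: v starts 10 cm/s; Δx = 10·1 + ½·5·1² = 12.5 cm; v ends 15 cm/s.
x(6) = -4 + Σ Δx = 91 cm.

91 cm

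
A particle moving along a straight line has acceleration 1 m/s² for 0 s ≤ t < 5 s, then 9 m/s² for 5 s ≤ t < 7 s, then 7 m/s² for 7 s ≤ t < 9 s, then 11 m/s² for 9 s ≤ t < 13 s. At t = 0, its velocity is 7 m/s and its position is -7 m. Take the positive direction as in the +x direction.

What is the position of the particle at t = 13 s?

420.5 m

On each constant-a segment, Δv = aΔt and Δx = v₀Δt + ½aΔt²; chain segment to segment.
0–5 s: v starts 7 m/s; Δx = 7·5 + ½·1·5² = 47.5 m; v ends 12 m/s.
5–7 s: v starts 12 m/s; Δx = 12·2 + ½·9·2² = 42 m; v ends 30 m/s.
7–9 s: v starts 30 m/s; Δx = 30·2 + ½·7·2² = 74 m; v ends 44 m/s.
9–13 s: v starts 44 m/s; Δx = 44·4 + ½·11·4² = 264 m; v ends 88 m/s.
x(13) = -7 + Σ Δx = 420.5 m.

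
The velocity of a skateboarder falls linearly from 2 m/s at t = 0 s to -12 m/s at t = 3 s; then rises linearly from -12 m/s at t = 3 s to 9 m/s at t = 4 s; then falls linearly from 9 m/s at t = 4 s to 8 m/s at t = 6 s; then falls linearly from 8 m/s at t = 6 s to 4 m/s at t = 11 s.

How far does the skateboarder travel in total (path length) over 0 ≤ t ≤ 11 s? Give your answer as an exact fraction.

955/14 m

Total distance travelled is ∫|v| dt — sum the magnitudes of each area piece.
0–3 s: v = 0 at t = 3/7 s; triangle areas 3/7 + 108/7 = 111/7 m
3–4 s: v = 0 at t = 25/7 s; triangle areas 24/7 + 27/14 = 75/14 m
4–6 s: |½(9 + 8)(2)| = 17 m
6–11 s: |½(8 + 4)(5)| = 30 m
Total distance = 955/14 m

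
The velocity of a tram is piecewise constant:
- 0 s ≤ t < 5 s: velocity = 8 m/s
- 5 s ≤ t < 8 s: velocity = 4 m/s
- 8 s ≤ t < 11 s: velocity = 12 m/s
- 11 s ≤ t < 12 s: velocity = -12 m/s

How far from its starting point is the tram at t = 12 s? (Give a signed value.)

Net displacement equals the area under the velocity-time graph (areas below the axis count negative).
0–5 s: 8 × 5 = 40 m
5–8 s: 4 × 3 = 12 m
8–11 s: 12 × 3 = 36 m
11–12 s: -12 × 1 = -12 m
Net displacement = 76 m

76 m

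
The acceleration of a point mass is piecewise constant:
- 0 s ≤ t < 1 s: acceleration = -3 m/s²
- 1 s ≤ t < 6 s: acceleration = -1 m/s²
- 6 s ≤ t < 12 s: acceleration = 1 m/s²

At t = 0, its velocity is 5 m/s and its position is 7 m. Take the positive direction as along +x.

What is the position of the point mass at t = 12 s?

8 m

On each constant-a segment, Δv = aΔt and Δx = v₀Δt + ½aΔt²; chain segment to segment.
0–1 s: v starts 5 m/s; Δx = 5·1 + ½·-3·1² = 3.5 m; v ends 2 m/s.
1–6 s: v starts 2 m/s; Δx = 2·5 + ½·-1·5² = -2.5 m; v ends -3 m/s.
6–12 s: v starts -3 m/s; Δx = -3·6 + ½·1·6² = 0 m; v ends 3 m/s.
x(12) = 7 + Σ Δx = 8 m.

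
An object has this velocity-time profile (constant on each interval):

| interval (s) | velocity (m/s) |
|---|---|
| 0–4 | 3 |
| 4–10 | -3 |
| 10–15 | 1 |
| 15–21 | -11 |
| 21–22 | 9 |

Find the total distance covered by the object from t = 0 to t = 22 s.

Total distance travelled is ∫|v| dt — sum the magnitudes of each area piece.
0–4 s: |3| × 4 = 12 m
4–10 s: |-3| × 6 = 18 m
10–15 s: |1| × 5 = 5 m
15–21 s: |-11| × 6 = 66 m
21–22 s: |9| × 1 = 9 m
Total distance = 110 m

110 m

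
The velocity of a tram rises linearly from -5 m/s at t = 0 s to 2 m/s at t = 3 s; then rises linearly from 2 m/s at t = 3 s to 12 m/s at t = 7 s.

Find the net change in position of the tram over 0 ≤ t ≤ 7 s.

23.5 m

Displacement is the signed area under the v-t curve.
0–3 s: ½(-5 + 2)(3) = -4.5 m
3–7 s: ½(2 + 12)(4) = 28 m
Net displacement = 23.5 m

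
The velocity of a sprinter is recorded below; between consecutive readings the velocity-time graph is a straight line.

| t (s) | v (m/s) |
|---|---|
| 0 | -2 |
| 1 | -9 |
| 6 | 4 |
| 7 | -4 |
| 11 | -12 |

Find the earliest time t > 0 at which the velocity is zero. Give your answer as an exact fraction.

v changes sign on 1–6 s (from -9 to 4); the graph is linear there, so v = 0 at t = 1 + (9)·(6 − 1)/(4 − -9) = 58/13 s.

t = 58/13 s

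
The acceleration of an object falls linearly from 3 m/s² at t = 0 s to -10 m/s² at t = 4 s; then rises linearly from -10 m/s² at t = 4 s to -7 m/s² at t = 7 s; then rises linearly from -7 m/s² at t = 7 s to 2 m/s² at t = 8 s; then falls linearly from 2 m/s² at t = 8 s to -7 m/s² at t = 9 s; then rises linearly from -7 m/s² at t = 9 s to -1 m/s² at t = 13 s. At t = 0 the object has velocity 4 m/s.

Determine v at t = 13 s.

Δv equals the area under the a-t graph; then v = v₀ + Δv.
0–4 s: ½(3 + -10)(4) = -14 m/s
4–7 s: ½(-10 + -7)(3) = -25.5 m/s
7–8 s: ½(-7 + 2)(1) = -2.5 m/s
8–9 s: ½(2 + -7)(1) = -2.5 m/s
9–13 s: ½(-7 + -1)(4) = -16 m/s
Δv = -60.5 m/s, so v(13) = 4 + (-60.5) = -56.5 m/s.

-56.5 m/s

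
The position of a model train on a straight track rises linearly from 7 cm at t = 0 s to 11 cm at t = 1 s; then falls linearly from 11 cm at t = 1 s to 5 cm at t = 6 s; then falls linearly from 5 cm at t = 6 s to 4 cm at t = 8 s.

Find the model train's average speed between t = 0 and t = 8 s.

Average speed = (total path length)/(elapsed time); on a piecewise-linear x-t graph the path length is Σ|Δx|.
0–1 s: |Δx| = |11 − 7| = 4 cm
1–6 s: |Δx| = |5 − 11| = 6 cm
6–8 s: |Δx| = |4 − 5| = 1 cm
Total path = 11 cm; average speed = 11/8 = 1.375 cm/s.

1.375 cm/s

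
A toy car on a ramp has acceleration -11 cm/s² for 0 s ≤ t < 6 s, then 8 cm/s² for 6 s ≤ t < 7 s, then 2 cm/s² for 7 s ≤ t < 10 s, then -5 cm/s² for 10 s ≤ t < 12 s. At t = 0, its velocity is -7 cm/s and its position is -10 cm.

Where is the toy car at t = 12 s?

On each constant-a segment, Δv = aΔt and Δx = v₀Δt + ½aΔt²; chain segment to segment.
0–6 s: v starts -7 cm/s; Δx = -7·6 + ½·-11·6² = -240 cm; v ends -73 cm/s.
6–7 s: v starts -73 cm/s; Δx = -73·1 + ½·8·1² = -69 cm; v ends -65 cm/s.
7–10 s: v starts -65 cm/s; Δx = -65·3 + ½·2·3² = -186 cm; v ends -59 cm/s.
10–12 s: v starts -59 cm/s; Δx = -59·2 + ½·-5·2² = -128 cm; v ends -69 cm/s.
x(12) = -10 + Σ Δx = -633 cm.

-633 cm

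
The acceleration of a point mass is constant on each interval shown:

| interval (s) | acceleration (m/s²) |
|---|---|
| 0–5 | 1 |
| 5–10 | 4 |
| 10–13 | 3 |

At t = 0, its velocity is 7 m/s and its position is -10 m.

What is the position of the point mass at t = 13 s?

On each constant-a segment, Δv = aΔt and Δx = v₀Δt + ½aΔt²; chain segment to segment.
0–5 s: v starts 7 m/s; Δx = 7·5 + ½·1·5² = 47.5 m; v ends 12 m/s.
5–10 s: v starts 12 m/s; Δx = 12·5 + ½·4·5² = 110 m; v ends 32 m/s.
10–13 s: v starts 32 m/s; Δx = 32·3 + ½·3·3² = 109.5 m; v ends 41 m/s.
x(13) = -10 + Σ Δx = 257 m.

257 m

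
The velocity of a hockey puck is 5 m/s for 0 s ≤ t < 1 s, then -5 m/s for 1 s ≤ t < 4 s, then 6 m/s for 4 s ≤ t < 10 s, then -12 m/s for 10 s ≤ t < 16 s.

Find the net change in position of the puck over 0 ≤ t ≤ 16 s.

-46 m

Net displacement equals the area under the velocity-time graph (areas below the axis count negative).
0–1 s: 5 × 1 = 5 m
1–4 s: -5 × 3 = -15 m
4–10 s: 6 × 6 = 36 m
10–16 s: -12 × 6 = -72 m
Net displacement = -46 m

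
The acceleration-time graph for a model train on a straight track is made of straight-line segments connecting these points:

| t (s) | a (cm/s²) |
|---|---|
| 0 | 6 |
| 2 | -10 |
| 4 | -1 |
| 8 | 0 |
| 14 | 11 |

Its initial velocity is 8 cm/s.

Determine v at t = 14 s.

24 cm/s

Δv equals the area under the a-t graph; then v = v₀ + Δv.
0–2 s: ½(6 + -10)(2) = -4 cm/s
2–4 s: ½(-10 + -1)(2) = -11 cm/s
4–8 s: ½(-1 + 0)(4) = -2 cm/s
8–14 s: ½(0 + 11)(6) = 33 cm/s
Δv = 16 cm/s, so v(14) = 8 + (16) = 24 cm/s.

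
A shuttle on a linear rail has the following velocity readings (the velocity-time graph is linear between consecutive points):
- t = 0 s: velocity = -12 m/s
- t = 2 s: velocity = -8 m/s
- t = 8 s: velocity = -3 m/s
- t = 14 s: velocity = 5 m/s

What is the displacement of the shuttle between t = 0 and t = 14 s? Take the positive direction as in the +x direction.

-47 m

Net displacement equals the area under the velocity-time graph (areas below the axis count negative).
0–2 s: ½(-12 + -8)(2) = -20 m
2–8 s: ½(-8 + -3)(6) = -33 m
8–14 s: ½(-3 + 5)(6) = 6 m
Net displacement = -47 m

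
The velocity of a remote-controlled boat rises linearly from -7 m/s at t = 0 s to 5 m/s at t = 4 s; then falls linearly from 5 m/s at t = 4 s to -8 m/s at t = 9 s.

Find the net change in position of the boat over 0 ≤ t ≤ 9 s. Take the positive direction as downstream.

Displacement is the signed area under the v-t curve.
0–4 s: ½(-7 + 5)(4) = -4 m
4–9 s: ½(5 + -8)(5) = -7.5 m
Net displacement = -11.5 m

-11.5 m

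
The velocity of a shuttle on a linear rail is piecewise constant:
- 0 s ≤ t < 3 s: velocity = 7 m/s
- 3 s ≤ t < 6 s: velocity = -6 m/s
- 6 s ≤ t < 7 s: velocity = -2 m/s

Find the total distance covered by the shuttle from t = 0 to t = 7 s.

41 m

Total distance travelled is ∫|v| dt — sum the magnitudes of each area piece.
0–3 s: |7| × 3 = 21 m
3–6 s: |-6| × 3 = 18 m
6–7 s: |-2| × 1 = 2 m
Total distance = 41 m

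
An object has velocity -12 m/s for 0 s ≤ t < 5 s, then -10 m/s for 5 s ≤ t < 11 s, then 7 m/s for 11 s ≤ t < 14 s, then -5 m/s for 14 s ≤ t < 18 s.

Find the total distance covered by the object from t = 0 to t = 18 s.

161 m

Total distance travelled is ∫|v| dt — sum the magnitudes of each area piece.
0–5 s: |-12| × 5 = 60 m
5–11 s: |-10| × 6 = 60 m
11–14 s: |7| × 3 = 21 m
14–18 s: |-5| × 4 = 20 m
Total distance = 161 m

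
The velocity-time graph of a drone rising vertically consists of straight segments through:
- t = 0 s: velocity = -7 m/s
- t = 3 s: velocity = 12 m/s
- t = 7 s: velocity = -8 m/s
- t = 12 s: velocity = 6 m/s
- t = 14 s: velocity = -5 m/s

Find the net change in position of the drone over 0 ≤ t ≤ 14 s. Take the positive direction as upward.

Displacement is the signed area under the v-t curve.
0–3 s: ½(-7 + 12)(3) = 7.5 m
3–7 s: ½(12 + -8)(4) = 8 m
7–12 s: ½(-8 + 6)(5) = -5 m
12–14 s: ½(6 + -5)(2) = 1 m
Net displacement = 11.5 m

11.5 m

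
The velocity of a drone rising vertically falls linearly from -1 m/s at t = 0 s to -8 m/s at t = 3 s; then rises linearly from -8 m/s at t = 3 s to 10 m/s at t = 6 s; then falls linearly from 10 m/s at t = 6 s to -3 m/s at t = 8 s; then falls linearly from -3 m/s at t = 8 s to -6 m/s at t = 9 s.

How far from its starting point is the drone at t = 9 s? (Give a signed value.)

-8 m

Net displacement equals the area under the velocity-time graph (areas below the axis count negative).
0–3 s: ½(-1 + -8)(3) = -13.5 m
3–6 s: ½(-8 + 10)(3) = 3 m
6–8 s: ½(10 + -3)(2) = 7 m
8–9 s: ½(-3 + -6)(1) = -4.5 m
Net displacement = -8 m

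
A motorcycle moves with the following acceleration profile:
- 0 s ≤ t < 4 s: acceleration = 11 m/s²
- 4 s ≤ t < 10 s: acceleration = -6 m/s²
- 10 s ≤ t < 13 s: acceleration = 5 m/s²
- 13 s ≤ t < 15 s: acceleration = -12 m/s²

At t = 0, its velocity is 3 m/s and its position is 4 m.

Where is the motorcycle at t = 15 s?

361.5 m

On each constant-a segment, Δv = aΔt and Δx = v₀Δt + ½aΔt²; chain segment to segment.
0–4 s: v starts 3 m/s; Δx = 3·4 + ½·11·4² = 100 m; v ends 47 m/s.
4–10 s: v starts 47 m/s; Δx = 47·6 + ½·-6·6² = 174 m; v ends 11 m/s.
10–13 s: v starts 11 m/s; Δx = 11·3 + ½·5·3² = 55.5 m; v ends 26 m/s.
13–15 s: v starts 26 m/s; Δx = 26·2 + ½·-12·2² = 28 m; v ends 2 m/s.
x(15) = 4 + Σ Δx = 361.5 m.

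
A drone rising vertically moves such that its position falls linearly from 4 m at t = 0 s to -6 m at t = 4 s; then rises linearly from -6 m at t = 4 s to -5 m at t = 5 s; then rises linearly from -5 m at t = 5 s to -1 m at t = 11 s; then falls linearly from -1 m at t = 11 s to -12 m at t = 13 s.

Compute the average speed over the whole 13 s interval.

Average speed = (total path length)/(elapsed time); on a piecewise-linear x-t graph the path length is Σ|Δx|.
0–4 s: |Δx| = |-6 − 4| = 10 m
4–5 s: |Δx| = |-5 − -6| = 1 m
5–11 s: |Δx| = |-1 − -5| = 4 m
11–13 s: |Δx| = |-12 − -1| = 11 m
Total path = 26 m; average speed = 26/13 = 2 m/s.

2 m/s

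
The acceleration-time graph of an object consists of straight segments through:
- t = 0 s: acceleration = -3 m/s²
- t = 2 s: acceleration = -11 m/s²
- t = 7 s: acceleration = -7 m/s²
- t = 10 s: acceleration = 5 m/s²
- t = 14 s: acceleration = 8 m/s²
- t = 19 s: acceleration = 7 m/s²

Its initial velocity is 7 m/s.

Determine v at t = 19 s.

Δv equals the area under the a-t graph; then v = v₀ + Δv.
0–2 s: ½(-3 + -11)(2) = -14 m/s
2–7 s: ½(-11 + -7)(5) = -45 m/s
7–10 s: ½(-7 + 5)(3) = -3 m/s
10–14 s: ½(5 + 8)(4) = 26 m/s
14–19 s: ½(8 + 7)(5) = 37.5 m/s
Δv = 1.5 m/s, so v(19) = 7 + (1.5) = 8.5 m/s.

8.5 m/s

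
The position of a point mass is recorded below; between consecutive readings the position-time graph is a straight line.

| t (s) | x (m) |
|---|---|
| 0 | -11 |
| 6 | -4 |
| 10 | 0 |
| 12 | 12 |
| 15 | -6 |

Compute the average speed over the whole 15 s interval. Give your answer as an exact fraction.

41/15 m/s

Average speed = (total path length)/(elapsed time); on a piecewise-linear x-t graph the path length is Σ|Δx|.
0–6 s: |Δx| = |-4 − -11| = 7 m
6–10 s: |Δx| = |0 − -4| = 4 m
10–12 s: |Δx| = |12 − 0| = 12 m
12–15 s: |Δx| = |-6 − 12| = 18 m
Total path = 41 m; average speed = 41/15 = 41/15 m/s.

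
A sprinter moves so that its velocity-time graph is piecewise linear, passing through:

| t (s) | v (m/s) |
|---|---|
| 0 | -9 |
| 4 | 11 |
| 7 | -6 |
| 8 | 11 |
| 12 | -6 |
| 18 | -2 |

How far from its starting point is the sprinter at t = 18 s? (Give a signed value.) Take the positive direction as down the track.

0 m

Net displacement equals the area under the velocity-time graph (areas below the axis count negative).
0–4 s: ½(-9 + 11)(4) = 4 m
4–7 s: ½(11 + -6)(3) = 7.5 m
7–8 s: ½(-6 + 11)(1) = 2.5 m
8–12 s: ½(11 + -6)(4) = 10 m
12–18 s: ½(-6 + -2)(6) = -24 m
Net displacement = 0 m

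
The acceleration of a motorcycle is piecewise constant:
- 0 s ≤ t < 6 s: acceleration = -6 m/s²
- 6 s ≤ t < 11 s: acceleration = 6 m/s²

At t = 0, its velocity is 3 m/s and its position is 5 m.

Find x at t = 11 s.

On each constant-a segment, Δv = aΔt and Δx = v₀Δt + ½aΔt²; chain segment to segment.
0–6 s: v starts 3 m/s; Δx = 3·6 + ½·-6·6² = -90 m; v ends -33 m/s.
6–11 s: v starts -33 m/s; Δx = -33·5 + ½·6·5² = -90 m; v ends -3 m/s.
x(11) = 5 + Σ Δx = -175 m.

-175 m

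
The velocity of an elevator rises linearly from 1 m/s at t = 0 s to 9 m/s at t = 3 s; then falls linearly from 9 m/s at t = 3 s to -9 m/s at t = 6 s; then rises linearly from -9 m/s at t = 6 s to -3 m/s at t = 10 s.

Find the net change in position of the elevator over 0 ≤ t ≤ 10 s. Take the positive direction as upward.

Displacement is the signed area under the v-t curve.
0–3 s: ½(1 + 9)(3) = 15 m
3–6 s: ½(9 + -9)(3) = 0 m
6–10 s: ½(-9 + -3)(4) = -24 m
Net displacement = -9 m

-9 m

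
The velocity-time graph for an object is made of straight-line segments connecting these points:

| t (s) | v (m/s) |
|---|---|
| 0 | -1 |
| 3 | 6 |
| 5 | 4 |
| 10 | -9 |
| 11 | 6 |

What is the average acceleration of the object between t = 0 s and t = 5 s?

Average acceleration = Δv/Δt = (4 − -1)/(5 − 0) = 1 m/s².

1 m/s²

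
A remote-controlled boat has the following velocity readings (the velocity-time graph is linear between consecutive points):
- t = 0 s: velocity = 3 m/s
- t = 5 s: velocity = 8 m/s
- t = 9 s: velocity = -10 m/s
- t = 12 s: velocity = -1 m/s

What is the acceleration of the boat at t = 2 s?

1 m/s²

Acceleration is the slope of the v-t graph on 0–5 s: (8 − 3)/(5 − 0) = 1 m/s².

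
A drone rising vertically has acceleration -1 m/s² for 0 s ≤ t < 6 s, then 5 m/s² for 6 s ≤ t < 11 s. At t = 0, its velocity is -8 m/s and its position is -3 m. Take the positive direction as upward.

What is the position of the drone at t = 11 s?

On each constant-a segment, Δv = aΔt and Δx = v₀Δt + ½aΔt²; chain segment to segment.
0–6 s: v starts -8 m/s; Δx = -8·6 + ½·-1·6² = -66 m; v ends -14 m/s.
6–11 s: v starts -14 m/s; Δx = -14·5 + ½·5·5² = -7.5 m; v ends 11 m/s.
x(11) = -3 + Σ Δx = -76.5 m.

-76.5 m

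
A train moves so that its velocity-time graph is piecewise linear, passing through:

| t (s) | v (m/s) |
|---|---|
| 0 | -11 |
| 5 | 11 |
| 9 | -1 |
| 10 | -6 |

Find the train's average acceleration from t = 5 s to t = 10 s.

Average acceleration = Δv/Δt = (-6 − 11)/(10 − 5) = -3.4 m/s².

-3.4 m/s²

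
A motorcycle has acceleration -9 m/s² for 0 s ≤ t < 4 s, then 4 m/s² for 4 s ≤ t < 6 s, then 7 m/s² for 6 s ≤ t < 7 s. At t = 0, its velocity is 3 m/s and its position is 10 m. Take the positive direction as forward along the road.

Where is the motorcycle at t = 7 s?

On each constant-a segment, Δv = aΔt and Δx = v₀Δt + ½aΔt²; chain segment to segment.
0–4 s: v starts 3 m/s; Δx = 3·4 + ½·-9·4² = -60 m; v ends -33 m/s.
4–6 s: v starts -33 m/s; Δx = -33·2 + ½·4·2² = -58 m; v ends -25 m/s.
6–7 s: v starts -25 m/s; Δx = -25·1 + ½·7·1² = -21.5 m; v ends -18 m/s.
x(7) = 10 + Σ Δx = -129.5 m.

-129.5 m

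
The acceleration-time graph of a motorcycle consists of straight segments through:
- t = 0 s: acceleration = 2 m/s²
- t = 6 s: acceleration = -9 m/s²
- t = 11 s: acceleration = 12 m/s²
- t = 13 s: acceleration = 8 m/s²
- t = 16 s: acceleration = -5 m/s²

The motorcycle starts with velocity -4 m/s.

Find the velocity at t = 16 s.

7 m/s

Δv equals the area under the a-t graph; then v = v₀ + Δv.
0–6 s: ½(2 + -9)(6) = -21 m/s
6–11 s: ½(-9 + 12)(5) = 7.5 m/s
11–13 s: ½(12 + 8)(2) = 20 m/s
13–16 s: ½(8 + -5)(3) = 4.5 m/s
Δv = 11 m/s, so v(16) = -4 + (11) = 7 m/s.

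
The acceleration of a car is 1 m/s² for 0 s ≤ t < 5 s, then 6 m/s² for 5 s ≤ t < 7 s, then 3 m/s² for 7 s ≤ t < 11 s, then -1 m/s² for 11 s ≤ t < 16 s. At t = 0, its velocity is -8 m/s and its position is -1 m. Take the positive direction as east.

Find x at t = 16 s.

On each constant-a segment, Δv = aΔt and Δx = v₀Δt + ½aΔt²; chain segment to segment.
0–5 s: v starts -8 m/s; Δx = -8·5 + ½·1·5² = -27.5 m; v ends -3 m/s.
5–7 s: v starts -3 m/s; Δx = -3·2 + ½·6·2² = 6 m; v ends 9 m/s.
7–11 s: v starts 9 m/s; Δx = 9·4 + ½·3·4² = 60 m; v ends 21 m/s.
11–16 s: v starts 21 m/s; Δx = 21·5 + ½·-1·5² = 92.5 m; v ends 16 m/s.
x(16) = -1 + Σ Δx = 130 m.

130 m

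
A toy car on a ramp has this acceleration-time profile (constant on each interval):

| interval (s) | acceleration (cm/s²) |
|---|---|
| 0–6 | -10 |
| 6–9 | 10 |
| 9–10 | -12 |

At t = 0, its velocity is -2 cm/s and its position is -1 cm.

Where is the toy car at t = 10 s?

-372 cm

On each constant-a segment, Δv = aΔt and Δx = v₀Δt + ½aΔt²; chain segment to segment.
0–6 s: v starts -2 cm/s; Δx = -2·6 + ½·-10·6² = -192 cm; v ends -62 cm/s.
6–9 s: v starts -62 cm/s; Δx = -62·3 + ½·10·3² = -141 cm; v ends -32 cm/s.
9–10 s: v starts -32 cm/s; Δx = -32·1 + ½·-12·1² = -38 cm; v ends -44 cm/s.
x(10) = -1 + Σ Δx = -372 cm.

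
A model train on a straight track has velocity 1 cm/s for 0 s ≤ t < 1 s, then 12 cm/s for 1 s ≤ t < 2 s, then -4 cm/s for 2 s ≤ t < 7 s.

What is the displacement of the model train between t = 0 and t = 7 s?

Displacement is the signed area under the v-t curve.
0–1 s: 1 × 1 = 1 cm
1–2 s: 12 × 1 = 12 cm
2–7 s: -4 × 5 = -20 cm
Net displacement = -7 cm

-7 cm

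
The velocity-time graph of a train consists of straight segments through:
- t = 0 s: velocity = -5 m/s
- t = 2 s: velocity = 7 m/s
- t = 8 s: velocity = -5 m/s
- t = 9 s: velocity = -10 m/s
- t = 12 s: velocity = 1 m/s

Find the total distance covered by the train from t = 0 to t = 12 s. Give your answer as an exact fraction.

Total distance travelled is ∫|v| dt — sum the magnitudes of each area piece.
0–2 s: v = 0 at t = 5/6 s; triangle areas 25/12 + 49/12 = 37/6 m
2–8 s: v = 0 at t = 5.5 s; triangle areas 12.25 + 6.25 = 18.5 m
8–9 s: |½(-5 + -10)(1)| = 7.5 m
9–12 s: v = 0 at t = 129/11 s; triangle areas 150/11 + 3/22 = 303/22 m
Total distance = 1516/33 m

1516/33 m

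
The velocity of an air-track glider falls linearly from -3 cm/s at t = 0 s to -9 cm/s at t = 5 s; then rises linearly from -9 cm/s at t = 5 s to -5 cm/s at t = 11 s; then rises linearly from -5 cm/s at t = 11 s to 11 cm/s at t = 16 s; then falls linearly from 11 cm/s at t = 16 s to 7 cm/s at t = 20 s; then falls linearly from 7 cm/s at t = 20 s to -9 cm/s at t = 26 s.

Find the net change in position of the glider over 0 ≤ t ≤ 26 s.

Displacement is the signed area under the v-t curve.
0–5 s: ½(-3 + -9)(5) = -30 cm
5–11 s: ½(-9 + -5)(6) = -42 cm
11–16 s: ½(-5 + 11)(5) = 15 cm
16–20 s: ½(11 + 7)(4) = 36 cm
20–26 s: ½(7 + -9)(6) = -6 cm
Net displacement = -27 cm

-27 cm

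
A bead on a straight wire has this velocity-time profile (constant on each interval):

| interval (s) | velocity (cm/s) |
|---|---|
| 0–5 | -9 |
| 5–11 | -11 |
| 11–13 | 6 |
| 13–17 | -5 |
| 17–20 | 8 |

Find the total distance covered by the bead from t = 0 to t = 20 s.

167 cm

Distance (not displacement) is the total path length: add the absolute areas under v-t.
0–5 s: |-9| × 5 = 45 cm
5–11 s: |-11| × 6 = 66 cm
11–13 s: |6| × 2 = 12 cm
13–17 s: |-5| × 4 = 20 cm
17–20 s: |8| × 3 = 24 cm
Total distance = 167 cm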